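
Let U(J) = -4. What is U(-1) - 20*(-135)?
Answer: 2696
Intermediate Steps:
U(-1) - 20*(-135) = -4 - 20*(-135) = -4 + 2700 = 2696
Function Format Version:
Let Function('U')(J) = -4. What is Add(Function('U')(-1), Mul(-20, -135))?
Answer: 2696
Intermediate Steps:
Add(Function('U')(-1), Mul(-20, -135)) = Add(-4, Mul(-20, -135)) = Add(-4, 2700) = 2696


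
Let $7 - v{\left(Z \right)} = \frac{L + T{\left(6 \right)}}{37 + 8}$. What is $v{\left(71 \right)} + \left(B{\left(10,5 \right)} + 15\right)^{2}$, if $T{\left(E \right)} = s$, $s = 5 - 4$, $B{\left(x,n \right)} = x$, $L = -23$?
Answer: $\frac{28462}{45} \approx 632.49$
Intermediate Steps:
$s = 1$ ($s = 5 - 4 = 1$)
$T{\left(E \right)} = 1$
$v{\left(Z \right)} = \frac{337}{45}$ ($v{\left(Z \right)} = 7 - \frac{-23 + 1}{37 + 8} = 7 - - \frac{22}{45} = 7 + \frac{22}{45} = \frac{337}{45}$)
$v{\left(71 \right)} + \left(B{\left(10,5 \right)} + 15\right)^{2} = \frac{337}{45} + \left(10 + 15\right)^{2} = \frac{337}{45} + 25^{2} = \frac{337}{45} + 625 = \frac{28462}{45}$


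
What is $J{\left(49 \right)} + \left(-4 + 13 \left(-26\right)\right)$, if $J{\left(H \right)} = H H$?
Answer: $2059$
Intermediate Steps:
$J{\left(H \right)} = H^{2}$
$J{\left(49 \right)} + \left(-4 + 13 \left(-26\right)\right) = 49^{2} + \left(-4 + 13 \left(-26\right)\right) = 2401 - 342 = 2059$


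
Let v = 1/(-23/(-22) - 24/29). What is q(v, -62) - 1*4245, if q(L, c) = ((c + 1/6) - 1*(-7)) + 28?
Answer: -25631/6 ≈ -4271.8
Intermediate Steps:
v = 638/139 (v = 1/(-23*(-1/22) - 24*1/29) = 1/(23/22 - 24/29) = 1/(139/638) = 638/139 ≈ 4.5899)
q(L, c) = 211/6 + c (q(L, c) = ((c + ⅙) + 7) + 28 = ((⅙ + c) + 7) + 28 = (43/6 + c) + 28 = 211/6 + c)
q(v, -62) - 1*4245 = (211/6 - 62) - 1*4245 = -161/6 - 4245 = -25631/6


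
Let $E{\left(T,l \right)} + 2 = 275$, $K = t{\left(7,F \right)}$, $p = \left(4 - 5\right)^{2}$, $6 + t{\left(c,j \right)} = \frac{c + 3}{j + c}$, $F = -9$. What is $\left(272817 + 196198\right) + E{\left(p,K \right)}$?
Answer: $469288$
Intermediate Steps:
$t{\left(c,j \right)} = -6 + \frac{3 + c}{c + j}$ ($t{\left(c,j \right)} = -6 + \frac{c + 3}{j + c} = -6 + \frac{3 + c}{c + j}$)
$p = 1$ ($p = \left(4 - 5\right)^{2} = \left(-1\right)^{2} = 1$)
$K = -11$ ($K = \frac{3 - -54 - 35}{7 - 9} = \frac{3 + 54 - 35}{-2} = \left(- \frac{1}{2}\right) 22 = -11$)
$E{\left(T,l \right)} = 273$ ($E{\left(T,l \right)} = -2 + 275 = 273$)
$\left(272817 + 196198\right) + E{\left(p,K \right)} = \left(272817 + 196198\right) + 273 = 469015 + 273 = 469288$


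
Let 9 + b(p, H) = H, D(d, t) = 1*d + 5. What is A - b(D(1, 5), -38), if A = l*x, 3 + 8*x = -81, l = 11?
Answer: -137/2 ≈ -68.500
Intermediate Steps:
x = -21/2 (x = -3/8 + (⅛)*(-81) = -3/8 - 81/8 = -21/2 ≈ -10.500)
D(d, t) = 5 + d (D(d, t) = d + 5 = 5 + d)
A = -231/2 (A = 11*(-21/2) = -231/2 ≈ -115.50)
b(p, H) = -9 + H
A - b(D(1, 5), -38) = -231/2 - (-9 - 38) = -231/2 - 1*(-47) = -231/2 + 47 = -137/2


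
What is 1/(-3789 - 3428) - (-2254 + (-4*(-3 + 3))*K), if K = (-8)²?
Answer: 16267117/7217 ≈ 2254.0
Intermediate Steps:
K = 64
1/(-3789 - 3428) - (-2254 + (-4*(-3 + 3))*K) = 1/(-3789 - 3428) - (-2254 - 4*(-3 + 3)*64) = 1/(-7217) - (-2254 - 4*0*64) = -1/7217 - (-2254 + 0*64) = -1/7217 - (-2254 + 0) = -1/7217 - 1*(-2254) = -1/7217 + 2254 = 16267117/7217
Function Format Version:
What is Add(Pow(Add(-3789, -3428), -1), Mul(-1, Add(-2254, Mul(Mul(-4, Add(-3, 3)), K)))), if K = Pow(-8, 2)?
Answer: Rational(16267117, 7217) ≈ 2254.0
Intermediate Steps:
K = 64
Add(Pow(Add(-3789, -3428), -1), Mul(-1, Add(-2254, Mul(Mul(-4, Add(-3, 3)), K)))) = Add(Pow(Add(-3789, -3428), -1), Mul(-1, Add(-2254, Mul(Mul(-4, Add(-3, 3)), 64)))) = Add(Pow(-7217, -1), Mul(-1, Add(-2254, Mul(Mul(-4, 0), 64)))) = Add(Rational(-1, 7217), Mul(-1, Add(-2254, Mul(0, 64)))) = Add(Rational(-1, 7217), Mul(-1, Add(-2254, 0))) = Add(Rational(-1, 7217), Mul(-1, -2254)) = Add(Rational(-1, 7217), 2254) = Rational(16267117, 7217)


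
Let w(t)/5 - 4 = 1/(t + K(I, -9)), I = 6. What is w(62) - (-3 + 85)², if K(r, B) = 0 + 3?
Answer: -87151/13 ≈ -6703.9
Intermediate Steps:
K(r, B) = 3
w(t) = 20 + 5/(3 + t) (w(t) = 20 + 5/(t + 3) = 20 + 5/(3 + t))
w(62) - (-3 + 85)² = 5*(13 + 4*62)/(3 + 62) - (-3 + 85)² = 5*(13 + 248)/65 - 1*82² = 5*(1/65)*261 - 1*6724 = 261/13 - 6724 = -87151/13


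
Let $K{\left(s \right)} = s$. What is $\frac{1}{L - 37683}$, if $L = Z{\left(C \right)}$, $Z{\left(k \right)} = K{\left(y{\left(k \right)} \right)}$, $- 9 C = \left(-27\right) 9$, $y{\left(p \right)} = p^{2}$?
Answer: $- \frac{1}{36954} \approx -2.7061 \cdot 10^{-5}$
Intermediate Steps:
$C = 27$ ($C = - \frac{\left(-27\right) 9}{9} = \left(- \frac{1}{9}\right) \left(-243\right) = 27$)
$Z{\left(k \right)} = k^{2}$
$L = 729$ ($L = 27^{2} = 729$)
$\frac{1}{L - 37683} = \frac{1}{729 - 37683} = \frac{1}{-36954} = - \frac{1}{36954}$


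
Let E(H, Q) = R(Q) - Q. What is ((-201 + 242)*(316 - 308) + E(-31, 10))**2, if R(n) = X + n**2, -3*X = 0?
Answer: 174724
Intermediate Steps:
X = 0 (X = -1/3*0 = 0)
R(n) = n**2 (R(n) = 0 + n**2 = n**2)
E(H, Q) = Q**2 - Q
((-201 + 242)*(316 - 308) + E(-31, 10))**2 = ((-201 + 242)*(316 - 308) + 10*(-1 + 10))**2 = (41*8 + 10*9)**2 = (328 + 90)**2 = 418**2 = 174724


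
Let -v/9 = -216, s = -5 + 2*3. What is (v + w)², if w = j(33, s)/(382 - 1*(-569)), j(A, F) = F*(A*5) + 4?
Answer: 3418479281569/904401 ≈ 3.7798e+6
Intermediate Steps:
s = 1 (s = -5 + 6 = 1)
v = 1944 (v = -9*(-216) = 1944)
j(A, F) = 4 + 5*A*F (j(A, F) = F*(5*A) + 4 = 5*A*F + 4 = 4 + 5*A*F)
w = 169/951 (w = (4 + 5*33*1)/(382 - 1*(-569)) = (4 + 165)/(382 + 569) = 169/951 ≈ 0.17771)
(v + w)² = (1944 + 169/951)² = (1848913/951)² = 3418479281569/904401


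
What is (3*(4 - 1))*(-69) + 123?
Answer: -498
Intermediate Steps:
(3*(4 - 1))*(-69) + 123 = (3*3)*(-69) + 123 = 9*(-69) + 123 = -621 + 123 = -498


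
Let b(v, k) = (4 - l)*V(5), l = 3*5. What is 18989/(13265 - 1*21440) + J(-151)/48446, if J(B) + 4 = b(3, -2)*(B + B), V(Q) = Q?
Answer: -392093522/198023025 ≈ -1.9800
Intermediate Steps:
l = 15
b(v, k) = -55 (b(v, k) = (4 - 1*15)*5 = (4 - 15)*5 = -11*5 = -55)
J(B) = -4 - 110*B (J(B) = -4 - 55*(B + B) = -4 - 110*B)
18989/(13265 - 1*21440) + J(-151)/48446 = 18989/(13265 - 1*21440) + (-4 - 110*(-151))/48446 = 18989/(13265 - 21440) + (-4 + 16610)*(1/48446) = 18989/(-8175) + 16606*(1/48446) = 18989*(-1/8175) + 8303/24223 = -18989/8175 + 8303/24223 = -392093522/198023025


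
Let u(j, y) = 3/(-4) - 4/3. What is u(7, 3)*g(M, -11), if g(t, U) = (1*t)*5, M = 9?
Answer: -375/4 ≈ -93.750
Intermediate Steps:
g(t, U) = 5*t (g(t, U) = t*5 = 5*t)
u(j, y) = -25/12 (u(j, y) = 3*(-¼) - 4*⅓ = -¾ - 4/3 = -25/12)
u(7, 3)*g(M, -11) = -125*9/12 = -25/12*45 = -375/4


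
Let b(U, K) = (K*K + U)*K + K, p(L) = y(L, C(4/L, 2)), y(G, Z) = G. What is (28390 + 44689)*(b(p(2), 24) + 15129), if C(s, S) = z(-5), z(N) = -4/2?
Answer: 2121117975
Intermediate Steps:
z(N) = -2 (z(N) = -4*½ = -2)
C(s, S) = -2
p(L) = L
b(U, K) = K + K*(U + K²) (b(U, K) = (K² + U)*K + K = (U + K²)*K + K = K*(U + K²) + K = K + K*(U + K²))
(28390 + 44689)*(b(p(2), 24) + 15129) = (28390 + 44689)*(24*(1 + 2 + 24²) + 15129) = 73079*(24*(1 + 2 + 576) + 15129) = 73079*(24*579 + 15129) = 73079*(13896 + 15129) = 73079*29025 = 2121117975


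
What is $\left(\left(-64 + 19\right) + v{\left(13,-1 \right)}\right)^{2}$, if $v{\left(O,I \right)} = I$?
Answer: $2116$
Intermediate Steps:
$\left(\left(-64 + 19\right) + v{\left(13,-1 \right)}\right)^{2} = \left(\left(-64 + 19\right) - 1\right)^{2} = \left(-45 - 1\right)^{2} = \left(-46\right)^{2} = 2116$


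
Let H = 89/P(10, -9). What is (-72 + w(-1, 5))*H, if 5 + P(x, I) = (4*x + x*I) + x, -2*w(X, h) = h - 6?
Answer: 12727/90 ≈ 141.41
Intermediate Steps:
w(X, h) = 3 - h/2 (w(X, h) = -(h - 6)/2 = -(-6 + h)/2 = 3 - h/2)
P(x, I) = -5 + 5*x + I*x (P(x, I) = -5 + ((4*x + x*I) + x) = -5 + ((4*x + I*x) + x) = -5 + (5*x + I*x) = -5 + 5*x + I*x)
H = -89/45 (H = 89/(-5 + 5*10 - 9*10) = 89/(-5 + 50 - 90) = 89/(-45) = 89*(-1/45) = -89/45 ≈ -1.9778)
(-72 + w(-1, 5))*H = (-72 + (3 - ½*5))*(-89/45) = (-72 + (3 - 5/2))*(-89/45) = (-72 + ½)*(-89/45) = -143/2*(-89/45) = 12727/90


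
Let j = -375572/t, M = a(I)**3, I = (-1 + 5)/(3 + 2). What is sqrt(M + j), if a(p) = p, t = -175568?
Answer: sqrt(798050543745)/548650 ≈ 1.6282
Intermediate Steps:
I = 4/5 ≈ 0.80000
M = 64/125 (M = (4/5)**3 = 64/125 ≈ 0.51200)
j = 93893/43892 (j = -375572/(-175568) = -375572*(-1/175568) = 93893/43892 ≈ 2.1392)
sqrt(M + j) = sqrt(64/125 + 93893/43892) = sqrt(14545713/5486500) = sqrt(798050543745)/548650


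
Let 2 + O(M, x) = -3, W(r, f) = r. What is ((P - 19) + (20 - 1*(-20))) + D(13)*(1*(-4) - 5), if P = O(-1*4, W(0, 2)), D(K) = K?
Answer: -101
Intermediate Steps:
O(M, x) = -5 (O(M, x) = -2 - 3 = -5)
P = -5
((P - 19) + (20 - 1*(-20))) + D(13)*(1*(-4) - 5) = ((-5 - 19) + (20 - 1*(-20))) + 13*(1*(-4) - 5) = (-24 + (20 + 20)) + 13*(-4 - 5) = (-24 + 40) + 13*(-9) = 16 - 117 = -101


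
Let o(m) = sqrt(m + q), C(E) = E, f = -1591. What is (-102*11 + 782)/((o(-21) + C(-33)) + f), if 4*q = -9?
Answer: 2208640/10549597 + 680*I*sqrt(93)/10549597 ≈ 0.20936 + 0.0006216*I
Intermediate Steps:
q = -9/4 (q = (1/4)*(-9) = -9/4 ≈ -2.2500)
o(m) = sqrt(-9/4 + m) (o(m) = sqrt(m - 9/4) = sqrt(-9/4 + m))
(-102*11 + 782)/((o(-21) + C(-33)) + f) = (-102*11 + 782)/((sqrt(-9 + 4*(-21))/2 - 33) - 1591) = (-1122 + 782)/((sqrt(-9 - 84)/2 - 33) - 1591) = -340/((sqrt(-93)/2 - 33) - 1591) = -340/(((I*sqrt(93))/2 - 33) - 1591) = -340/((I*sqrt(93)/2 - 33) - 1591) = -340/((-33 + I*sqrt(93)/2) - 1591) = -340/(-1624 + I*sqrt(93)/2)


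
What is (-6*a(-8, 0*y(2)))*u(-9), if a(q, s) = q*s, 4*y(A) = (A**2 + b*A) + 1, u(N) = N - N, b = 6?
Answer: 0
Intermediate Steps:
u(N) = 0
y(A) = 1/4 + A**2/4 + 3*A/2 (y(A) = ((A**2 + 6*A) + 1)/4 = (1 + A**2 + 6*A)/4 = 1/4 + A**2/4 + 3*A/2)
(-6*a(-8, 0*y(2)))*u(-9) = -(-48)*0*(1/4 + (1/4)*2**2 + (3/2)*2)*0 = -(-48)*0*(1/4 + (1/4)*4 + 3)*0 = -(-48)*0*(1/4 + 1 + 3)*0 = -(-48)*0*(17/4)*0 = -(-48)*0*0 = -6*0*0 = 0*0 = 0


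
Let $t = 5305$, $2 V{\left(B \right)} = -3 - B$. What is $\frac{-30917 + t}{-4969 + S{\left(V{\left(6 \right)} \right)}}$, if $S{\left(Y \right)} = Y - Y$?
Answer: $\frac{25612}{4969} \approx 5.1544$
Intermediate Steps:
$V{\left(B \right)} = - \frac{3}{2} - \frac{B}{2}$ ($V{\left(B \right)} = \frac{-3 - B}{2} = - \frac{3}{2} - \frac{B}{2}$)
$S{\left(Y \right)} = 0$
$\frac{-30917 + t}{-4969 + S{\left(V{\left(6 \right)} \right)}} = \frac{-30917 + 5305}{-4969 + 0} = - \frac{25612}{-4969} = \left(-25612\right) \left(- \frac{1}{4969}\right) = \frac{25612}{4969}$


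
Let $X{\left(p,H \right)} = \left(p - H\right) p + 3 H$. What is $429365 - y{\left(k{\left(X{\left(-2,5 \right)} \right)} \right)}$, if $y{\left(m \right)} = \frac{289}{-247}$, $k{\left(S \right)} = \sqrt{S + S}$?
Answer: $\frac{106053444}{247} \approx 4.2937 \cdot 10^{5}$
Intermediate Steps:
$X{\left(p,H \right)} = 3 H + p \left(p - H\right)$ ($X{\left(p,H \right)} = p \left(p - H\right) + 3 H = 3 H + p \left(p - H\right)$)
$k{\left(S \right)} = \sqrt{2} \sqrt{S}$ ($k{\left(S \right)} = \sqrt{2 S} = \sqrt{2} \sqrt{S}$)
$y{\left(m \right)} = - \frac{289}{247}$ ($y{\left(m \right)} = 289 \left(- \frac{1}{247}\right) = - \frac{289}{247}$)
$429365 - y{\left(k{\left(X{\left(-2,5 \right)} \right)} \right)} = 429365 - - \frac{289}{247} = 429365 + \frac{289}{247} = \frac{106053444}{247}$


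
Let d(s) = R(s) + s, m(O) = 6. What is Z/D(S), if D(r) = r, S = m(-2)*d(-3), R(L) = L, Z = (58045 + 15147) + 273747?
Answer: -346939/36 ≈ -9637.2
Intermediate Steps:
Z = 346939 (Z = 73192 + 273747 = 346939)
d(s) = 2*s (d(s) = s + s = 2*s)
S = -36 (S = 6*(2*(-3)) = 6*(-6) = -36)
Z/D(S) = 346939/(-36) = 346939*(-1/36) = -346939/36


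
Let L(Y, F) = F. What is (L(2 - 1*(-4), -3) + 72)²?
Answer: 4761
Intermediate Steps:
(L(2 - 1*(-4), -3) + 72)² = (-3 + 72)² = 69² = 4761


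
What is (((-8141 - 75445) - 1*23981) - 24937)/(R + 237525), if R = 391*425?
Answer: -33126/100925 ≈ -0.32822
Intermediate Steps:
R = 166175
(((-8141 - 75445) - 1*23981) - 24937)/(R + 237525) = (((-8141 - 75445) - 1*23981) - 24937)/(166175 + 237525) = ((-83586 - 23981) - 24937)/403700 = (-107567 - 24937)*(1/403700) = -132504*1/403700 = -33126/100925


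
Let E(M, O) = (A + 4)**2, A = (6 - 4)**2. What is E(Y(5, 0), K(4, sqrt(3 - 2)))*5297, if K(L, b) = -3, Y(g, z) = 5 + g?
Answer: 339008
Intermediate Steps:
A = 4 (A = 2**2 = 4)
E(M, O) = 64 (E(M, O) = (4 + 4)**2 = 8**2 = 64)
E(Y(5, 0), K(4, sqrt(3 - 2)))*5297 = 64*5297 = 339008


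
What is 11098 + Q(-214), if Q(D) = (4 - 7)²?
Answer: 11107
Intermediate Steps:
Q(D) = 9 (Q(D) = (-3)² = 9)
11098 + Q(-214) = 11098 + 9 = 11107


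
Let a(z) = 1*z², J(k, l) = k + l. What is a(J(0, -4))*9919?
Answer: 158704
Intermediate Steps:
a(z) = z²
a(J(0, -4))*9919 = (0 - 4)²*9919 = (-4)²*9919 = 16*9919 = 158704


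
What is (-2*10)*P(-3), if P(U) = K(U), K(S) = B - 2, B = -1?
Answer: 60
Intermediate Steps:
K(S) = -3 (K(S) = -1 - 2 = -3)
P(U) = -3
(-2*10)*P(-3) = -2*10*(-3) = -20*(-3) = 60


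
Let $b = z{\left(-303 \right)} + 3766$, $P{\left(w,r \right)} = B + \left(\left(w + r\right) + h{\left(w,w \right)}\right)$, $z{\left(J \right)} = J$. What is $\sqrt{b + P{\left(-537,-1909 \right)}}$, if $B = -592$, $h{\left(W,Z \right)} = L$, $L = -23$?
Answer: $\sqrt{402} \approx 20.05$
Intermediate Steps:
$h{\left(W,Z \right)} = -23$
$P{\left(w,r \right)} = -615 + r + w$ ($P{\left(w,r \right)} = -592 - \left(23 - r - w\right) = -592 + \left(-23 + r + w\right) = -615 + r + w$)
$b = 3463$ ($b = -303 + 3766 = 3463$)
$\sqrt{b + P{\left(-537,-1909 \right)}} = \sqrt{3463 - 3061} = \sqrt{402}$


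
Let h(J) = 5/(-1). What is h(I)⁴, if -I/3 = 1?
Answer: 625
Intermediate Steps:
I = -3 (I = -3*1 = -3)
h(J) = -5 (h(J) = 5*(-1) = -5)
h(I)⁴ = (-5)⁴ = 625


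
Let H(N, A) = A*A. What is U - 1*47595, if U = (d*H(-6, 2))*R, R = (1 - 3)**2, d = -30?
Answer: -48075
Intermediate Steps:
H(N, A) = A**2
R = 4 (R = (-2)**2 = 4)
U = -480 (U = -30*2**2*4 = -30*4*4 = -120*4 = -480)
U - 1*47595 = -480 - 1*47595 = -480 - 47595 = -48075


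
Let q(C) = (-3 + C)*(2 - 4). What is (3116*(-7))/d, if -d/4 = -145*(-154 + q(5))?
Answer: 5453/22910 ≈ 0.23802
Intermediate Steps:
q(C) = 6 - 2*C (q(C) = (-3 + C)*(-2) = 6 - 2*C)
d = -91640 (d = -(-580)*(-154 + (6 - 2*5)) = -(-580)*(-154 + (6 - 10)) = -(-580)*(-154 - 4) = -(-580)*(-158) = -4*22910 = -91640)
(3116*(-7))/d = (3116*(-7))/(-91640) = -21812*(-1/91640) = 5453/22910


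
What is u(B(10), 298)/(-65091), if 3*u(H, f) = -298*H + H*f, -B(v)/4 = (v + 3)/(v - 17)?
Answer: 0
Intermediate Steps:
B(v) = -4*(3 + v)/(-17 + v) (B(v) = -4*(v + 3)/(v - 17) = -4*(3 + v)/(-17 + v))
u(H, f) = -298*H/3 + H*f/3 (u(H, f) = (-298*H + H*f)/3 = -298*H/3 + H*f/3)
u(B(10), 298)/(-65091) = ((4*(-3 - 1*10)/(-17 + 10))*(-298 + 298)/3)/(-65091) = ((1/3)*(4*(-3 - 10)/(-7))*0)*(-1/65091) = ((1/3)*(4*(-1/7)*(-13))*0)*(-1/65091) = ((1/3)*(52/7)*0)*(-1/65091) = 0*(-1/65091) = 0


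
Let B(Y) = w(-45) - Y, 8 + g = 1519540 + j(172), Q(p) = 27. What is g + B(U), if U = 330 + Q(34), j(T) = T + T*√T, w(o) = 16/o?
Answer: 68370599/45 + 344*√43 ≈ 1.5216e+6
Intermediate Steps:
j(T) = T + T^(3/2)
U = 357 (U = 330 + 27 = 357)
g = 1519704 + 344*√43 (g = -8 + (1519540 + (172 + 172^(3/2))) = -8 + (1519540 + (172 + 344*√43)) = -8 + (1519712 + 344*√43) = 1519704 + 344*√43 ≈ 1.5220e+6)
B(Y) = -16/45 - Y (B(Y) = 16/(-45) - Y = 16*(-1/45) - Y = -16/45 - Y)
g + B(U) = (1519704 + 344*√43) + (-16/45 - 1*357) = (1519704 + 344*√43) + (-16/45 - 357) = (1519704 + 344*√43) - 16081/45 = 68370599/45 + 344*√43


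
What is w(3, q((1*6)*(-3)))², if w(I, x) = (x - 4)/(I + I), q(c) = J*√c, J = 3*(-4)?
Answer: -644/9 + 8*I*√2 ≈ -71.556 + 11.314*I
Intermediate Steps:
J = -12
q(c) = -12*√c
w(I, x) = (-4 + x)/(2*I) (w(I, x) = (-4 + x)/((2*I)) = (-4 + x)*(1/(2*I)) = (-4 + x)/(2*I))
w(3, q((1*6)*(-3)))² = ((½)*(-4 - 12*3*I*√2)/3)² = ((½)*(⅓)*(-4 - 12*3*I*√2))² = ((½)*(⅓)*(-4 - 36*I*√2))² = (-⅔ - 6*I*√2)²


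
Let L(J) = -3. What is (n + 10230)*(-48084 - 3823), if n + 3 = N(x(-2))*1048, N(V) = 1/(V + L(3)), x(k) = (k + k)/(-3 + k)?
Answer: -5567389099/11 ≈ -5.0613e+8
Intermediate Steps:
x(k) = 2*k/(-3 + k) (x(k) = (2*k)/(-3 + k) = 2*k/(-3 + k))
N(V) = 1/(-3 + V) (N(V) = 1/(V - 3) = 1/(-3 + V))
n = -5273/11 (n = -3 + 1048/(-3 + 2*(-2)/(-3 - 2)) = -3 + 1048/(-3 + 2*(-2)/(-5)) = -3 + 1048/(-3 + 2*(-2)*(-⅕)) = -3 + 1048/(-3 + ⅘) = -3 + 1048/(-11/5) = -3 - 5/11*1048 = -3 - 5240/11 = -5273/11 ≈ -479.36)
(n + 10230)*(-48084 - 3823) = (-5273/11 + 10230)*(-48084 - 3823) = (107257/11)*(-51907) = -5567389099/11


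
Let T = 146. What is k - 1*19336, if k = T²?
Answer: 1980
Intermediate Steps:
k = 21316 (k = 146² = 21316)
k - 1*19336 = 21316 - 1*19336 = 21316 - 19336 = 1980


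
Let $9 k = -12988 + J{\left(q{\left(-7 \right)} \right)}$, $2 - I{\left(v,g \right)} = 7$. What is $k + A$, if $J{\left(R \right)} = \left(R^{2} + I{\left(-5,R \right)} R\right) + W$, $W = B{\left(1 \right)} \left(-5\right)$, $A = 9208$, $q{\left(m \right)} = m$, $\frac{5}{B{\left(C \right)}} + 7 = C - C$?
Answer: $\frac{163267}{21} \approx 7774.6$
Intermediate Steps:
$B{\left(C \right)} = - \frac{5}{7}$ ($B{\left(C \right)} = \frac{5}{-7 + \left(C - C\right)} = \frac{5}{-7 + 0} = \frac{5}{-7} = 5 \left(- \frac{1}{7}\right) = - \frac{5}{7}$)
$I{\left(v,g \right)} = -5$ ($I{\left(v,g \right)} = 2 - 7 = -5$)
$W = \frac{25}{7}$ ($W = \left(- \frac{5}{7}\right) \left(-5\right) = \frac{25}{7} \approx 3.5714$)
$J{\left(R \right)} = \frac{25}{7} + R^{2} - 5 R$ ($J{\left(R \right)} = \left(R^{2} - 5 R\right) + \frac{25}{7} = \frac{25}{7} + R^{2} - 5 R$)
$k = - \frac{30101}{21}$ ($k = \frac{-12988 + \left(\frac{25}{7} + \left(-7\right)^{2} - -35\right)}{9} = \frac{-12988 + \left(\frac{25}{7} + 49 + 35\right)}{9} = \frac{-12988 + \frac{613}{7}}{9} = \frac{1}{9} \left(- \frac{90303}{7}\right) = - \frac{30101}{21} \approx -1433.4$)
$k + A = - \frac{30101}{21} + 9208 = \frac{163267}{21}$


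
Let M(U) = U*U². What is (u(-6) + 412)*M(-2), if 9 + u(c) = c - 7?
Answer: -3120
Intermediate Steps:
M(U) = U³
u(c) = -16 + c (u(c) = -9 + (c - 7) = -9 + (-7 + c) = -16 + c)
(u(-6) + 412)*M(-2) = ((-16 - 6) + 412)*(-2)³ = (-22 + 412)*(-8) = 390*(-8) = -3120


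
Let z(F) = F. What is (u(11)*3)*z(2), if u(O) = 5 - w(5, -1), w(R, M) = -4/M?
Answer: 6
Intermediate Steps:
u(O) = 1 (u(O) = 5 - (-4)/(-1) = 5 - (-4)*(-1) = 5 - 1*4 = 5 - 4 = 1)
(u(11)*3)*z(2) = (1*3)*2 = 3*2 = 6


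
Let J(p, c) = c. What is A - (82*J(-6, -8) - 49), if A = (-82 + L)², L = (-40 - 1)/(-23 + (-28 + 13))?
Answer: 10473645/1444 ≈ 7253.2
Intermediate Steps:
L = 41/38 (L = -41/(-23 - 15) = -41/(-38) = -41*(-1/38) = 41/38 ≈ 1.0789)
A = 9455625/1444 (A = (-82 + 41/38)² = (-3075/38)² = 9455625/1444 ≈ 6548.2)
A - (82*J(-6, -8) - 49) = 9455625/1444 - (82*(-8) - 49) = 9455625/1444 - (-656 - 49) = 9455625/1444 - 1*(-705) = 9455625/1444 + 705 = 10473645/1444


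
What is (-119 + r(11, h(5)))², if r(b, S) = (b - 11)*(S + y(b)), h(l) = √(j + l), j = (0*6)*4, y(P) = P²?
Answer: 14161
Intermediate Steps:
j = 0 (j = 0*4 = 0)
h(l) = √l (h(l) = √(0 + l) = √l)
r(b, S) = (-11 + b)*(S + b²) (r(b, S) = (b - 11)*(S + b²) = (-11 + b)*(S + b²))
(-119 + r(11, h(5)))² = (-119 + (11³ - 11*√5 - 11*11² + √5*11))² = (-119 + (1331 - 11*√5 - 11*121 + 11*√5))² = (-119 + (1331 - 11*√5 - 1331 + 11*√5))² = (-119 + 0)² = (-119)² = 14161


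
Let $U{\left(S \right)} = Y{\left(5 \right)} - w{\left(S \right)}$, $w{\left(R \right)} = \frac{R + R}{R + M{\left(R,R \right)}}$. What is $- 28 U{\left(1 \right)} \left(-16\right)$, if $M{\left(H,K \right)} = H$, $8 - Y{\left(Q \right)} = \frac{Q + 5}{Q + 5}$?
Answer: $2688$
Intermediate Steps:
$Y{\left(Q \right)} = 7$ ($Y{\left(Q \right)} = 8 - \frac{Q + 5}{Q + 5} = 8 - \frac{5 + Q}{5 + Q} = 8 - 1 = 7$)
$w{\left(R \right)} = 1$ ($w{\left(R \right)} = \frac{R + R}{R + R} = \frac{2 R}{2 R} = 2 R \frac{1}{2 R} = 1$)
$U{\left(S \right)} = 6$ ($U{\left(S \right)} = 7 - 1 = 6$)
$- 28 U{\left(1 \right)} \left(-16\right) = \left(-28\right) 6 \left(-16\right) = \left(-168\right) \left(-16\right) = 2688$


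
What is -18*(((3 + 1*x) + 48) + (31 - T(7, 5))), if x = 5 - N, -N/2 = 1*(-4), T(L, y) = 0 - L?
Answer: -1548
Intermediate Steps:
T(L, y) = -L
N = 8 (N = -2*(-4) = 8)
x = -3 (x = 5 - 1*8 = 5 - 8 = -3)
-18*(((3 + 1*x) + 48) + (31 - T(7, 5))) = -18*(((3 + 1*(-3)) + 48) + (31 - (-1)*7)) = -18*(((3 - 3) + 48) + (31 - 1*(-7))) = -18*((0 + 48) + (31 + 7)) = -18*(48 + 38) = -18*86 = -1548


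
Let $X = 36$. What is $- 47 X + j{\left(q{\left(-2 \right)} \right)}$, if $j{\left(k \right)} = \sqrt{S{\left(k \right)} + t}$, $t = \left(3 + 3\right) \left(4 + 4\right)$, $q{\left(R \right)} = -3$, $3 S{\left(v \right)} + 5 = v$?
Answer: $-1692 + \frac{2 \sqrt{102}}{3} \approx -1685.3$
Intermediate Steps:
$S{\left(v \right)} = - \frac{5}{3} + \frac{v}{3}$
$t = 48$ ($t = 6 \cdot 8 = 48$)
$j{\left(k \right)} = \sqrt{\frac{139}{3} + \frac{k}{3}}$ ($j{\left(k \right)} = \sqrt{\left(- \frac{5}{3} + \frac{k}{3}\right) + 48} = \sqrt{\frac{139}{3} + \frac{k}{3}}$)
$- 47 X + j{\left(q{\left(-2 \right)} \right)} = \left(-47\right) 36 + \frac{\sqrt{417 + 3 \left(-3\right)}}{3} = -1692 + \frac{\sqrt{417 - 9}}{3} = -1692 + \frac{\sqrt{408}}{3} = -1692 + \frac{2 \sqrt{102}}{3}$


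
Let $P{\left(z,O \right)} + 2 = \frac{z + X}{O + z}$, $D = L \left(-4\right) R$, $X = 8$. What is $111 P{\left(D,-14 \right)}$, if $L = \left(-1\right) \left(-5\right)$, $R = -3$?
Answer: $- \frac{1332}{23} \approx -57.913$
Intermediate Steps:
$L = 5$
$D = 60$ ($D = 5 \left(-4\right) \left(-3\right) = \left(-20\right) \left(-3\right) = 60$)
$P{\left(z,O \right)} = -2 + \frac{8 + z}{O + z}$ ($P{\left(z,O \right)} = -2 + \frac{z + 8}{O + z} = -2 + \frac{8 + z}{O + z}$)
$111 P{\left(D,-14 \right)} = 111 \frac{8 - 60 - -28}{-14 + 60} = 111 \frac{8 - 60 + 28}{46} = 111 \cdot \frac{1}{46} \left(-24\right) = 111 \left(- \frac{12}{23}\right) = - \frac{1332}{23}$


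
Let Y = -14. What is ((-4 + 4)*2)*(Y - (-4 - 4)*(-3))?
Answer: 0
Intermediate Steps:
((-4 + 4)*2)*(Y - (-4 - 4)*(-3)) = ((-4 + 4)*2)*(-14 - (-4 - 4)*(-3)) = (0*2)*(-14 - (-8)*(-3)) = 0*(-14 - 1*24) = 0*(-14 - 24) = 0*(-38) = 0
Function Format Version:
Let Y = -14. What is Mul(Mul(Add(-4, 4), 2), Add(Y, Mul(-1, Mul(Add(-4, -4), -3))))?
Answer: 0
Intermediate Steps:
Mul(Mul(Add(-4, 4), 2), Add(Y, Mul(-1, Mul(Add(-4, -4), -3)))) = Mul(Mul(Add(-4, 4), 2), Add(-14, Mul(-1, Mul(Add(-4, -4), -3)))) = Mul(Mul(0, 2), Add(-14, Mul(-1, Mul(-8, -3)))) = Mul(0, Add(-14, Mul(-1, 24))) = Mul(0, Add(-14, -24)) = Mul(0, -38) = 0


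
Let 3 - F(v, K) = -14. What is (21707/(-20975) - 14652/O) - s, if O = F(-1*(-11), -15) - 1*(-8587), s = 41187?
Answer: -206485185473/5013025 ≈ -41190.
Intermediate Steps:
F(v, K) = 17 (F(v, K) = 3 - 1*(-14) = 3 + 14 = 17)
O = 8604 (O = 17 - 1*(-8587) = 17 + 8587 = 8604)
(21707/(-20975) - 14652/O) - s = (21707/(-20975) - 14652/8604) - 1*41187 = (21707*(-1/20975) - 14652*1/8604) - 41187 = (-21707/20975 - 407/239) - 41187 = -13724798/5013025 - 41187 = -206485185473/5013025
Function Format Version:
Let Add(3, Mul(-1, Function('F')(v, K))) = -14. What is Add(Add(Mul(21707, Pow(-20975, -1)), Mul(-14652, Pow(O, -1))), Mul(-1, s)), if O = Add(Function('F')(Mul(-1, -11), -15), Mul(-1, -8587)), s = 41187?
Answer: Rational(-206485185473, 5013025) ≈ -41190.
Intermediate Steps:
Function('F')(v, K) = 17 (Function('F')(v, K) = Add(3, Mul(-1, -14)) = Add(3, 14) = 17)
O = 8604 (O = Add(17, Mul(-1, -8587)) = Add(17, 8587) = 8604)
Add(Add(Mul(21707, Pow(-20975, -1)), Mul(-14652, Pow(O, -1))), Mul(-1, s)) = Add(Add(Mul(21707, Pow(-20975, -1)), Mul(-14652, Pow(8604, -1))), Mul(-1, 41187)) = Add(Add(Mul(21707, Rational(-1, 20975)), Mul(-14652, Rational(1, 8604))), -41187) = Add(Add(Rational(-21707, 20975), Rational(-407, 239)), -41187) = Add(Rational(-13724798, 5013025), -41187) = Rational(-206485185473, 5013025)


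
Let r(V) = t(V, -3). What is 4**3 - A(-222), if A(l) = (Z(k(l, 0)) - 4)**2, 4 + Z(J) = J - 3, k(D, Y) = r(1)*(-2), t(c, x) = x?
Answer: 39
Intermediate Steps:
r(V) = -3
k(D, Y) = 6 (k(D, Y) = -3*(-2) = 6)
Z(J) = -7 + J (Z(J) = -4 + (J - 3) = -4 + (-3 + J) = -7 + J)
A(l) = 25 (A(l) = ((-7 + 6) - 4)**2 = (-1 - 4)**2 = (-5)**2 = 25)
4**3 - A(-222) = 4**3 - 1*25 = 64 - 25 = 39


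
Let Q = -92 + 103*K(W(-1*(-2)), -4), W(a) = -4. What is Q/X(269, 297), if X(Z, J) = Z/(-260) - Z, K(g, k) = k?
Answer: 14560/7801 ≈ 1.8664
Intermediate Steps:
Q = -504 (Q = -92 + 103*(-4) = -92 - 412 = -504)
X(Z, J) = -261*Z/260 (X(Z, J) = Z*(-1/260) - Z = -Z/260 - Z = -261*Z/260)
Q/X(269, 297) = -504/((-261/260*269)) = -504/(-70209/260) = -504*(-260/70209) = 14560/7801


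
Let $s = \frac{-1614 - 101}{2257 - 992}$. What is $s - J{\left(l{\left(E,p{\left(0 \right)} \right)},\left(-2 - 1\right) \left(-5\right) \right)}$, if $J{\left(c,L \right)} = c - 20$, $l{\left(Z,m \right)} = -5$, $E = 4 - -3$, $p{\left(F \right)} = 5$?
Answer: $\frac{5982}{253} \approx 23.644$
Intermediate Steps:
$E = 7$ ($E = 4 + 3 = 7$)
$J{\left(c,L \right)} = -20 + c$
$s = - \frac{343}{253}$ ($s = - \frac{1715}{1265} = \left(-1715\right) \frac{1}{1265} = - \frac{343}{253} \approx -1.3557$)
$s - J{\left(l{\left(E,p{\left(0 \right)} \right)},\left(-2 - 1\right) \left(-5\right) \right)} = - \frac{343}{253} - \left(-20 - 5\right) = - \frac{343}{253} - -25 = - \frac{343}{253} + 25 = \frac{5982}{253}$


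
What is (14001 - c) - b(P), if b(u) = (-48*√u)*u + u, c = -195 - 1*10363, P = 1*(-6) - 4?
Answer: 24569 - 480*I*√10 ≈ 24569.0 - 1517.9*I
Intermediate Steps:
P = -10 (P = -6 - 4 = -10)
c = -10558 (c = -195 - 10363 = -10558)
b(u) = u - 48*u^(3/2) (b(u) = -48*u^(3/2) + u = u - 48*u^(3/2))
(14001 - c) - b(P) = (14001 - 1*(-10558)) - (-10 - (-480)*I*√10) = (14001 + 10558) - (-10 - (-480)*I*√10) = 24559 - (-10 + 480*I*√10) = 24559 + (10 - 480*I*√10) = 24569 - 480*I*√10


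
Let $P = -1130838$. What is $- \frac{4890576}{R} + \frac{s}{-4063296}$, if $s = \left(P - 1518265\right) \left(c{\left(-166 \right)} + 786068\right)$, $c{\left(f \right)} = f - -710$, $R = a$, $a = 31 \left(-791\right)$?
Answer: $\frac{4259760759972521}{8303006768} \approx 5.1304 \cdot 10^{5}$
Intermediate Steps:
$a = -24521$
$R = -24521$
$c{\left(f \right)} = 710 + f$ ($c{\left(f \right)} = f + 710 = 710 + f$)
$s = -2083816209036$ ($s = \left(-1130838 - 1518265\right) \left(\left(710 - 166\right) + 786068\right) = - 2649103 \left(544 + 786068\right) = \left(-2649103\right) 786612 = -2083816209036$)
$- \frac{4890576}{R} + \frac{s}{-4063296} = - \frac{4890576}{-24521} - \frac{2083816209036}{-4063296} = \left(-4890576\right) \left(- \frac{1}{24521}\right) - - \frac{173651350753}{338608} = \frac{4890576}{24521} + \frac{173651350753}{338608} = \frac{4259760759972521}{8303006768}$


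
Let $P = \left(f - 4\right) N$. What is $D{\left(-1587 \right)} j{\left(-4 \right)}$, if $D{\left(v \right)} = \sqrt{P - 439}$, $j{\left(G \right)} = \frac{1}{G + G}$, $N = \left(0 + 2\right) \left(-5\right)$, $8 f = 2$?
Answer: $- \frac{i \sqrt{1606}}{16} \approx - 2.5047 i$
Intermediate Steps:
$f = \frac{1}{4}$ ($f = \frac{1}{8} \cdot 2 = \frac{1}{4} \approx 0.25$)
$N = -10$ ($N = 2 \left(-5\right) = -10$)
$j{\left(G \right)} = \frac{1}{2 G}$
$P = \frac{75}{2}$ ($P = \left(\frac{1}{4} - 4\right) \left(-10\right) = \left(- \frac{15}{4}\right) \left(-10\right) = \frac{75}{2} \approx 37.5$)
$D{\left(v \right)} = \frac{i \sqrt{1606}}{2}$ ($D{\left(v \right)} = \sqrt{\frac{75}{2} - 439} = \sqrt{- \frac{803}{2}} = \frac{i \sqrt{1606}}{2}$)
$D{\left(-1587 \right)} j{\left(-4 \right)} = \frac{i \sqrt{1606}}{2} \frac{1}{2 \left(-4\right)} = \frac{i \sqrt{1606}}{2} \cdot \frac{1}{2} \left(- \frac{1}{4}\right) = \frac{i \sqrt{1606}}{2} \left(- \frac{1}{8}\right) = - \frac{i \sqrt{1606}}{16}$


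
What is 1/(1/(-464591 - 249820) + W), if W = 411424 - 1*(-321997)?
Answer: 714411/523964030030 ≈ 1.3635e-6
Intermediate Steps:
W = 733421 (W = 411424 + 321997 = 733421)
1/(1/(-464591 - 249820) + W) = 1/(1/(-464591 - 249820) + 733421) = 1/(1/(-714411) + 733421) = 1/(-1/714411 + 733421) = 1/(523964030030/714411) = 714411/523964030030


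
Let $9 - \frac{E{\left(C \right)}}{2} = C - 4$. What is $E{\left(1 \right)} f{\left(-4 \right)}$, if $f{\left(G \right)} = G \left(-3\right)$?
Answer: $288$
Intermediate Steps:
$E{\left(C \right)} = 26 - 2 C$ ($E{\left(C \right)} = 18 - 2 \left(C - 4\right) = 18 - 2 \left(-4 + C\right) = 18 - \left(-8 + 2 C\right) = 26 - 2 C$)
$f{\left(G \right)} = - 3 G$
$E{\left(1 \right)} f{\left(-4 \right)} = \left(26 - 2\right) \left(\left(-3\right) \left(-4\right)\right) = \left(26 - 2\right) 12 = 24 \cdot 12 = 288$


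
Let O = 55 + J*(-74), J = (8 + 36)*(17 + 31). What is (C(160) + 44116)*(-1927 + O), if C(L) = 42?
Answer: -6984029280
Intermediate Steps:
J = 2112 (J = 44*48 = 2112)
O = -156233 (O = 55 + 2112*(-74) = 55 - 156288 = -156233)
(C(160) + 44116)*(-1927 + O) = (42 + 44116)*(-1927 - 156233) = 44158*(-158160) = -6984029280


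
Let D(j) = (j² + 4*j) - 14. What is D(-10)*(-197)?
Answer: -9062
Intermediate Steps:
D(j) = -14 + j² + 4*j
D(-10)*(-197) = (-14 + (-10)² + 4*(-10))*(-197) = (-14 + 100 - 40)*(-197) = 46*(-197) = -9062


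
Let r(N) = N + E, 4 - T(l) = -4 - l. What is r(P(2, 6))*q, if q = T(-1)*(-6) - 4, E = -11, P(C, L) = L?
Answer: 230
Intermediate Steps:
T(l) = 8 + l (T(l) = 4 - (-4 - l) = 4 + (4 + l) = 8 + l)
r(N) = -11 + N (r(N) = N - 11 = -11 + N)
q = -46 (q = (8 - 1)*(-6) - 4 = 7*(-6) - 4 = -42 - 4 = -46)
r(P(2, 6))*q = (-11 + 6)*(-46) = -5*(-46) = 230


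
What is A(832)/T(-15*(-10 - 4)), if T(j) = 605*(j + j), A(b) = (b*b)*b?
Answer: 143982592/63525 ≈ 2266.6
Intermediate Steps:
A(b) = b**3 (A(b) = b**2*b = b**3)
T(j) = 1210*j (T(j) = 605*(2*j) = 1210*j)
A(832)/T(-15*(-10 - 4)) = 832**3/((1210*(-15*(-10 - 4)))) = 575930368/((1210*(-15*(-14)))) = 575930368/((1210*210)) = 575930368/254100 = 575930368*(1/254100) = 143982592/63525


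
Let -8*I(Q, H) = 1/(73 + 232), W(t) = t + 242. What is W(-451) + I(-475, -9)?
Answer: -509961/2440 ≈ -209.00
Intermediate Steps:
W(t) = 242 + t
I(Q, H) = -1/2440 (I(Q, H) = -1/(8*(73 + 232)) = -⅛/305 = -⅛*1/305 = -1/2440)
W(-451) + I(-475, -9) = (242 - 451) - 1/2440 = -209 - 1/2440 = -509961/2440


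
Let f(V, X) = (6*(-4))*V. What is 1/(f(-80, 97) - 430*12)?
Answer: -1/3240 ≈ -0.00030864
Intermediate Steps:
f(V, X) = -24*V
1/(f(-80, 97) - 430*12) = 1/(-24*(-80) - 430*12) = 1/(1920 - 5160) = 1/(-3240) = -1/3240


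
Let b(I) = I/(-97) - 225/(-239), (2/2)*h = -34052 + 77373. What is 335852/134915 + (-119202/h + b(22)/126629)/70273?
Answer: 272858949213488371087037/109611805734039879600715 ≈ 2.4893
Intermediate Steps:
h = 43321 (h = -34052 + 77373 = 43321)
b(I) = 225/239 - I/97 (b(I) = I*(-1/97) - 225*(-1/239) = -I/97 + 225/239 = 225/239 - I/97)
335852/134915 + (-119202/h + b(22)/126629)/70273 = 335852/134915 + (-119202/43321 + (225/239 - 1/97*22)/126629)/70273 = 335852*(1/134915) + (-119202*1/43321 + (225/239 - 22/97)*(1/126629))*(1/70273) = 30532/12265 + (-119202/43321 + (16567/23183)*(1/126629))*(1/70273) = 30532/12265 + (-119202/43321 + 16567/2935640107)*(1/70273) = 30532/12265 - 349933454335607/127174865075347*1/70273 = 30532/12265 - 349933454335607/8936959293439859731 = 272858949213488371087037/109611805734039879600715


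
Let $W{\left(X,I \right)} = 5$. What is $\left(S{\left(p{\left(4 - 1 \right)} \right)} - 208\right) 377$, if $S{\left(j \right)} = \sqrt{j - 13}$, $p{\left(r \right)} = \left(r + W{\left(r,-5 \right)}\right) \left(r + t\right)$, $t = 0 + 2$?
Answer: $-78416 + 1131 \sqrt{3} \approx -76457.0$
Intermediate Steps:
$t = 2$
$p{\left(r \right)} = \left(2 + r\right) \left(5 + r\right)$ ($p{\left(r \right)} = \left(r + 5\right) \left(r + 2\right) = \left(5 + r\right) \left(2 + r\right) = \left(2 + r\right) \left(5 + r\right)$)
$S{\left(j \right)} = \sqrt{-13 + j}$
$\left(S{\left(p{\left(4 - 1 \right)} \right)} - 208\right) 377 = \left(\sqrt{-13 + \left(10 + \left(4 - 1\right)^{2} + 7 \left(4 - 1\right)\right)} - 208\right) 377 = \left(\sqrt{-13 + \left(10 + 3^{2} + 7 \cdot 3\right)} - 208\right) 377 = \left(\sqrt{-13 + \left(10 + 9 + 21\right)} - 208\right) 377 = \left(\sqrt{-13 + 40} - 208\right) 377 = \left(\sqrt{27} - 208\right) 377 = \left(3 \sqrt{3} - 208\right) 377 = \left(-208 + 3 \sqrt{3}\right) 377 = -78416 + 1131 \sqrt{3}$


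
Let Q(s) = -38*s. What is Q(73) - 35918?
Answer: -38692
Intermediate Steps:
Q(73) - 35918 = -38*73 - 35918 = -2774 - 35918 = -38692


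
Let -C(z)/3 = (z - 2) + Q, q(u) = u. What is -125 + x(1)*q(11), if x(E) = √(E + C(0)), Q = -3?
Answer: -81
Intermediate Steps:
C(z) = 15 - 3*z (C(z) = -3*((z - 2) - 3) = -3*((-2 + z) - 3) = -3*(-5 + z) = 15 - 3*z)
x(E) = √(15 + E) (x(E) = √(E + (15 - 3*0)) = √(E + (15 + 0)) = √(E + 15) = √(15 + E))
-125 + x(1)*q(11) = -125 + √(15 + 1)*11 = -125 + √16*11 = -125 + 4*11 = -125 + 44 = -81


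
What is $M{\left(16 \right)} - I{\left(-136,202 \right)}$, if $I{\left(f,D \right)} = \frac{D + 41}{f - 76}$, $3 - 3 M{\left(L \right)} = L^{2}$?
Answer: $- \frac{52907}{636} \approx -83.187$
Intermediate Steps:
$M{\left(L \right)} = 1 - \frac{L^{2}}{3}$
$I{\left(f,D \right)} = \frac{41 + D}{-76 + f}$
$M{\left(16 \right)} - I{\left(-136,202 \right)} = \left(1 - \frac{16^{2}}{3}\right) - \frac{41 + 202}{-76 - 136} = \left(1 - \frac{256}{3}\right) - \frac{1}{-212} \cdot 243 = \left(1 - \frac{256}{3}\right) - \left(- \frac{1}{212}\right) 243 = - \frac{253}{3} - - \frac{243}{212} = - \frac{253}{3} + \frac{243}{212} = - \frac{52907}{636}$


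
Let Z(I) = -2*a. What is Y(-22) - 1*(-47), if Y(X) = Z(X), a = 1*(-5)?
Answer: 57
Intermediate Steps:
a = -5
Z(I) = 10 (Z(I) = -2*(-5) = 10)
Y(X) = 10
Y(-22) - 1*(-47) = 10 - 1*(-47) = 10 + 47 = 57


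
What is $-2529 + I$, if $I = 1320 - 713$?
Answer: $-1922$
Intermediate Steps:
$I = 607$ ($I = 1320 - 713 = 607$)
$-2529 + I = -2529 + 607 = -1922$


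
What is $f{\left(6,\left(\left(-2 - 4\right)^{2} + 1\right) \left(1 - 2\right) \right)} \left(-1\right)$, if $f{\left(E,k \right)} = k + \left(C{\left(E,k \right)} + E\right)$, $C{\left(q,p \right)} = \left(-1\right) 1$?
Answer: $32$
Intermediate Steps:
$C{\left(q,p \right)} = -1$
$f{\left(E,k \right)} = -1 + E + k$ ($f{\left(E,k \right)} = k + \left(-1 + E\right) = -1 + E + k$)
$f{\left(6,\left(\left(-2 - 4\right)^{2} + 1\right) \left(1 - 2\right) \right)} \left(-1\right) = \left(-1 + 6 + \left(\left(-2 - 4\right)^{2} + 1\right) \left(1 - 2\right)\right) \left(-1\right) = \left(-1 + 6 + \left(\left(-6\right)^{2} + 1\right) \left(-1\right)\right) \left(-1\right) = \left(-1 + 6 + \left(36 + 1\right) \left(-1\right)\right) \left(-1\right) = \left(-1 + 6 + 37 \left(-1\right)\right) \left(-1\right) = \left(-1 + 6 - 37\right) \left(-1\right) = \left(-32\right) \left(-1\right) = 32$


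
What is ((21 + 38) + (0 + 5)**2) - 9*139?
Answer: -1167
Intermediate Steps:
((21 + 38) + (0 + 5)**2) - 9*139 = (59 + 5**2) - 1251 = (59 + 25) - 1251 = 84 - 1251 = -1167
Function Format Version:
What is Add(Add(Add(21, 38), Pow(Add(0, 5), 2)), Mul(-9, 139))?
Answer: -1167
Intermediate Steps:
Add(Add(Add(21, 38), Pow(Add(0, 5), 2)), Mul(-9, 139)) = Add(Add(59, Pow(5, 2)), -1251) = Add(Add(59, 25), -1251) = Add(84, -1251) = -1167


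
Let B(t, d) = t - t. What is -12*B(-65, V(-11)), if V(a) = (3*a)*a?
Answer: 0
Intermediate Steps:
V(a) = 3*a²
B(t, d) = 0
-12*B(-65, V(-11)) = -12*0 = 0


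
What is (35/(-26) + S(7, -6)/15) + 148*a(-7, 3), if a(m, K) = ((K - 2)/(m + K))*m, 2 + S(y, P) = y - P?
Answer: 100771/390 ≈ 258.39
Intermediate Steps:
S(y, P) = -2 + y - P (S(y, P) = -2 + (y - P) = -2 + y - P)
a(m, K) = m*(-2 + K)/(K + m) (a(m, K) = ((-2 + K)/(K + m))*m = m*(-2 + K)/(K + m))
(35/(-26) + S(7, -6)/15) + 148*a(-7, 3) = (35/(-26) + (-2 + 7 - 1*(-6))/15) + 148*(-7*(-2 + 3)/(3 - 7)) = (35*(-1/26) + (-2 + 7 + 6)*(1/15)) + 148*(-7*1/(-4)) = (-35/26 + 11*(1/15)) + 148*(-7*(-¼)*1) = (-35/26 + 11/15) + 148*(7/4) = -239/390 + 259 = 100771/390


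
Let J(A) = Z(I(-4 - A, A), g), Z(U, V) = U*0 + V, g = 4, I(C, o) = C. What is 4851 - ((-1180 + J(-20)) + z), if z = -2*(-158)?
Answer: 5711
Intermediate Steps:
z = 316
Z(U, V) = V (Z(U, V) = 0 + V = V)
J(A) = 4
4851 - ((-1180 + J(-20)) + z) = 4851 - ((-1180 + 4) + 316) = 4851 - (-1176 + 316) = 4851 - 1*(-860) = 4851 + 860 = 5711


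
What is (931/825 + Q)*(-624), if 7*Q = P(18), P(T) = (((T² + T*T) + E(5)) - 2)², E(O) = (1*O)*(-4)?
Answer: -67247277136/1925 ≈ -3.4934e+7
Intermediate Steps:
E(O) = -4*O (E(O) = O*(-4) = -4*O)
P(T) = (-22 + 2*T²)² (P(T) = (((T² + T*T) - 4*5) - 2)² = (((T² + T²) - 20) - 2)² = ((2*T² - 20) - 2)² = ((-20 + 2*T²) - 2)² = (-22 + 2*T²)²)
Q = 391876/7 (Q = (4*(-11 + 18²)²)/7 = (4*(-11 + 324)²)/7 = (4*313²)/7 = (4*97969)/7 = (⅐)*391876 = 391876/7 ≈ 55982.)
(931/825 + Q)*(-624) = (931/825 + 391876/7)*(-624) = (323304217/5775)*(-624) = -67247277136/1925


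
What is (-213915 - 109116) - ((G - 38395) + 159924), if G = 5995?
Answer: -450555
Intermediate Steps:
(-213915 - 109116) - ((G - 38395) + 159924) = (-213915 - 109116) - ((5995 - 38395) + 159924) = -323031 - (-32400 + 159924) = -323031 - 1*127524 = -323031 - 127524 = -450555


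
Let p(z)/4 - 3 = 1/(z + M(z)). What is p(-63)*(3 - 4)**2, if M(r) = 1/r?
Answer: 23694/1985 ≈ 11.937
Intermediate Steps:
p(z) = 12 + 4/(z + 1/z)
p(-63)*(3 - 4)**2 = (4*(3 - 63*(1 + 3*(-63)))/(1 + (-63)**2))*(3 - 4)**2 = (4*(3 - 63*(1 - 189))/(1 + 3969))*(-1)**2 = (4*(3 - 63*(-188))/3970)*1 = (4*(1/3970)*(3 + 11844))*1 = (4*(1/3970)*11847)*1 = (23694/1985)*1 = 23694/1985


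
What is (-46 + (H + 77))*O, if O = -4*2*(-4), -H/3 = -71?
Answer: 7808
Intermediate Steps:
H = 213 (H = -3*(-71) = 213)
O = 32 (O = -8*(-4) = 32)
(-46 + (H + 77))*O = (-46 + (213 + 77))*32 = (-46 + 290)*32 = 244*32 = 7808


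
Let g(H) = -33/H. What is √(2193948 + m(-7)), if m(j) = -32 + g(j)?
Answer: √107502115/7 ≈ 1481.2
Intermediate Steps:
m(j) = -32 - 33/j
√(2193948 + m(-7)) = √(2193948 + (-32 - 33/(-7))) = √(2193948 + (-32 - 33*(-⅐))) = √(2193948 + (-32 + 33/7)) = √(2193948 - 191/7) = √(15357445/7) = √107502115/7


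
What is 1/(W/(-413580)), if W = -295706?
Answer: 206790/147853 ≈ 1.3986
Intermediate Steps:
1/(W/(-413580)) = 1/(-295706/(-413580)) = 1/(-295706*(-1/413580)) = 1/(147853/206790) = 206790/147853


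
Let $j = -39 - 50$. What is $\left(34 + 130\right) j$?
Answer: $-14596$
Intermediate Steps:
$j = -89$
$\left(34 + 130\right) j = \left(34 + 130\right) \left(-89\right) = 164 \left(-89\right) = -14596$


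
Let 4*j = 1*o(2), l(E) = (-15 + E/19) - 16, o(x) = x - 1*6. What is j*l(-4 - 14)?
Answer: 607/19 ≈ 31.947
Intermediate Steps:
o(x) = -6 + x (o(x) = x - 6 = -6 + x)
l(E) = -31 + E/19 (l(E) = (-15 + E*(1/19)) - 16 = (-15 + E/19) - 16 = -31 + E/19)
j = -1 (j = (1*(-6 + 2))/4 = (1*(-4))/4 = (¼)*(-4) = -1)
j*l(-4 - 14) = -(-31 + (-4 - 14)/19) = -(-31 + (1/19)*(-18)) = -(-31 - 18/19) = -1*(-607/19) = 607/19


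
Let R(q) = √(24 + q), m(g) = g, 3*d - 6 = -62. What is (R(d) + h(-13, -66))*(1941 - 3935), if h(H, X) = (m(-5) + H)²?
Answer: -646056 - 7976*√3/3 ≈ -6.5066e+5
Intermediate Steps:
d = -56/3 (d = 2 + (⅓)*(-62) = 2 - 62/3 = -56/3 ≈ -18.667)
h(H, X) = (-5 + H)²
(R(d) + h(-13, -66))*(1941 - 3935) = (√(24 - 56/3) + (-5 - 13)²)*(1941 - 3935) = (√(16/3) + (-18)²)*(-1994) = (4*√3/3 + 324)*(-1994) = (324 + 4*√3/3)*(-1994) = -646056 - 7976*√3/3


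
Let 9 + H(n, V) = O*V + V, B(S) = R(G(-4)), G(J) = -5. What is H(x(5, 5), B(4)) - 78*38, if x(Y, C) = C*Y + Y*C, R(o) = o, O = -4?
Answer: -2958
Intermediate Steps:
x(Y, C) = 2*C*Y (x(Y, C) = C*Y + C*Y = 2*C*Y)
B(S) = -5
H(n, V) = -9 - 3*V (H(n, V) = -9 + (-4*V + V) = -9 - 3*V)
H(x(5, 5), B(4)) - 78*38 = (-9 - 3*(-5)) - 78*38 = (-9 + 15) - 2964 = 6 - 2964 = -2958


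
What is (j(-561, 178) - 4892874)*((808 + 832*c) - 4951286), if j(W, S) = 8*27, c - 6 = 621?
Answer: 21668672247612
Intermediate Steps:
c = 627 (c = 6 + 621 = 627)
j(W, S) = 216
(j(-561, 178) - 4892874)*((808 + 832*c) - 4951286) = (216 - 4892874)*((808 + 832*627) - 4951286) = -4892658*((808 + 521664) - 4951286) = -4892658*(522472 - 4951286) = -4892658*(-4428814) = 21668672247612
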